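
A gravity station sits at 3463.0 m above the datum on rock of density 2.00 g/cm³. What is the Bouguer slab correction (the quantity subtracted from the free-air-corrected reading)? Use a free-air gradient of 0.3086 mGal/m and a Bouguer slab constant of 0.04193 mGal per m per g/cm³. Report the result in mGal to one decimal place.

Bouguer slab correction = 0.04193 × 2.00 × 3463.0 = 290.4 mGal

290.4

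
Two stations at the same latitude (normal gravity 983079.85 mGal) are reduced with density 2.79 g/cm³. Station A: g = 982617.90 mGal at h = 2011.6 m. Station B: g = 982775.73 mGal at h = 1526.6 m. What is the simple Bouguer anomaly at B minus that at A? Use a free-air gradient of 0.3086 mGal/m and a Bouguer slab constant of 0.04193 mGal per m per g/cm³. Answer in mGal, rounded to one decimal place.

64.9

Δg_SB(A) = 982617.90 − 983079.85 + 0.3086×2011.6 − 0.04193×2.79×2011.6 = -76.50 mGal
Δg_SB(B) = 982775.73 − 983079.85 + 0.3086×1526.6 − 0.04193×2.79×1526.6 = -11.60 mGal
Difference = -11.60 − (-76.50) = 64.90 mGal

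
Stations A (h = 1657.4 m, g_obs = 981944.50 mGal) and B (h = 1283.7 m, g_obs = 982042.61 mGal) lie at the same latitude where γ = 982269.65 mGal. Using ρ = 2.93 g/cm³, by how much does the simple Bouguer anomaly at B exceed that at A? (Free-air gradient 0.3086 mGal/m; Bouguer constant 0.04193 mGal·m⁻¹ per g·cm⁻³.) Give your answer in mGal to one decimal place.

Δg_SB(A) = 981944.50 − 982269.65 + 0.3086×1657.4 − 0.04193×2.93×1657.4 = -17.30 mGal
Δg_SB(B) = 982042.61 − 982269.65 + 0.3086×1283.7 − 0.04193×2.93×1283.7 = 11.40 mGal
Difference = 11.40 − (-17.30) = 28.70 mGal

28.7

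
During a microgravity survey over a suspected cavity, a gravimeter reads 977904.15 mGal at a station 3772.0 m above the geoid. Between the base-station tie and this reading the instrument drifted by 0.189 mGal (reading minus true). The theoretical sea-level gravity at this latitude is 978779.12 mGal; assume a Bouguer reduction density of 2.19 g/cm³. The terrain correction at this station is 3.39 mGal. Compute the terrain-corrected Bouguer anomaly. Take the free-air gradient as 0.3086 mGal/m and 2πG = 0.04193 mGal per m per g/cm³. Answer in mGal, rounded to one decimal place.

-54.1

Drift-corrected reading = 977904.15 − (0.189) = 977903.961 mGal
Free-air correction = 0.3086 × 3772.0 = 1164.04 mGal
Free-air anomaly = 977903.961 − 978779.12 + (1164.04) = 288.881 mGal
Bouguer slab correction = 0.04193 × 2.19 × 3772.0 = 346.37 mGal
Simple Bouguer anomaly = 288.881 − (346.37) = -57.489 mGal
Complete Bouguer anomaly = -57.489 + 3.39 = -54.099 mGal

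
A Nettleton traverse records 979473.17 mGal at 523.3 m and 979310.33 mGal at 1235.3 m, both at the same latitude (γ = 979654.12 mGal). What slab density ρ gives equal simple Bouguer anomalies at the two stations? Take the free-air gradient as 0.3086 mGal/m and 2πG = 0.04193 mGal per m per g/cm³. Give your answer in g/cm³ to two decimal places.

1.91

Δg_obs = 979310.33 − 979473.17 = -162.84 mGal over Δh = 1235.3 − 523.3 = 712.0 m
Equal Bouguer anomalies ⇒ Δg_obs + (0.3086 − 0.04193ρ)·Δh = 0
0.3086 − 0.04193ρ = −Δg_obs/Δh = 0.22871
ρ = (0.3086 − 0.22871) / 0.04193 = 1.91 g/cm³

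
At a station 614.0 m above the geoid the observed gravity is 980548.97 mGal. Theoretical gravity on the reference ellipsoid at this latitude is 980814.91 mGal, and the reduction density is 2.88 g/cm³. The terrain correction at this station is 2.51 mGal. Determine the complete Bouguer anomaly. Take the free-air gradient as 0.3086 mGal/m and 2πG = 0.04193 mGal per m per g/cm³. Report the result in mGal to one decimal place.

Free-air correction = 0.3086 × 614.0 = 189.48 mGal
Free-air anomaly = 980548.97 − 980814.91 + (189.48) = -76.46 mGal
Bouguer slab correction = 0.04193 × 2.88 × 614.0 = 74.15 mGal
Simple Bouguer anomaly = -76.46 − (74.15) = -150.61 mGal
Complete Bouguer anomaly = -150.61 + 2.51 = -148.10 mGal

-148.1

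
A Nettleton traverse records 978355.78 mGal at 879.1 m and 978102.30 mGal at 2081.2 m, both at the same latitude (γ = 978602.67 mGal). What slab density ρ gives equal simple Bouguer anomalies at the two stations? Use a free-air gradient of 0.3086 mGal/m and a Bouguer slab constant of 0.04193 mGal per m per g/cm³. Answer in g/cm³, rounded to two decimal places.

2.33

Δg_obs = 978102.30 − 978355.78 = -253.48 mGal over Δh = 2081.2 − 879.1 = 1202.1 m
Equal Bouguer anomalies ⇒ Δg_obs + (0.3086 − 0.04193ρ)·Δh = 0
0.3086 − 0.04193ρ = −Δg_obs/Δh = 0.21086
ρ = (0.3086 − 0.21086) / 0.04193 = 2.33 g/cm³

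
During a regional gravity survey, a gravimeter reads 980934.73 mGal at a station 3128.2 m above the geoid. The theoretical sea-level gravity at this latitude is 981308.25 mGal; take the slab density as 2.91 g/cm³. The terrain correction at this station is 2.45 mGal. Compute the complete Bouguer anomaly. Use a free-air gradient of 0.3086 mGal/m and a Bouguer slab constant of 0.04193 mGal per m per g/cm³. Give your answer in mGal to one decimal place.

Free-air correction = 0.3086 × 3128.2 = 965.36 mGal
Free-air anomaly = 980934.73 − 981308.25 + (965.36) = 591.84 mGal
Bouguer slab correction = 0.04193 × 2.91 × 3128.2 = 381.69 mGal
Simple Bouguer anomaly = 591.84 − (381.69) = 210.15 mGal
Complete Bouguer anomaly = 210.15 + 2.45 = 212.60 mGal

212.6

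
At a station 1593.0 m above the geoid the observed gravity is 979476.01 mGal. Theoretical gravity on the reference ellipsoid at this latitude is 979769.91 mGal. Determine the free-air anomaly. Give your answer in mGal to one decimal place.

Free-air correction = 0.3086 × 1593.0 = 491.60 mGal
Free-air anomaly = 979476.01 − 979769.91 + (491.60) = 197.70 mGal

197.7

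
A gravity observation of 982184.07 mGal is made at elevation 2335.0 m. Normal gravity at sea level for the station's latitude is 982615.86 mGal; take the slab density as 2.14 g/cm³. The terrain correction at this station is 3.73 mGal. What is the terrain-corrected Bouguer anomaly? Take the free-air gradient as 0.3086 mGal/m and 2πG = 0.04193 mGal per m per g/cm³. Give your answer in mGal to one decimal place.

83.0

Free-air correction = 0.3086 × 2335.0 = 720.58 mGal
Free-air anomaly = 982184.07 − 982615.86 + (720.58) = 288.79 mGal
Bouguer slab correction = 0.04193 × 2.14 × 2335.0 = 209.52 mGal
Simple Bouguer anomaly = 288.79 − (209.52) = 79.27 mGal
Complete Bouguer anomaly = 79.27 + 3.73 = 83.00 mGal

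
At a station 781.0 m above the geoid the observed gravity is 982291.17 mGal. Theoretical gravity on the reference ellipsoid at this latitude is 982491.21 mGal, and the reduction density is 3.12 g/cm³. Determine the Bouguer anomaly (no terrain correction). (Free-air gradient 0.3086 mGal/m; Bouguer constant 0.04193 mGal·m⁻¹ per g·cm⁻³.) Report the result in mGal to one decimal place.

-61.2

Free-air correction = 0.3086 × 781.0 = 241.02 mGal
Free-air anomaly = 982291.17 − 982491.21 + (241.02) = 40.98 mGal
Bouguer slab correction = 0.04193 × 3.12 × 781.0 = 102.17 mGal
Simple Bouguer anomaly = 40.98 − (102.17) = -61.19 mGal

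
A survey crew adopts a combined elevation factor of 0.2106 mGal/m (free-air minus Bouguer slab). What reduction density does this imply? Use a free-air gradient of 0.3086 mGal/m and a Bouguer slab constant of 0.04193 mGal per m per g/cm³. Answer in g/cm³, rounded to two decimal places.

2.34

0.2106 = 0.3086 − 0.04193 × ρ
ρ = (0.3086 − 0.2106) / 0.04193 = 2.34 g/cm³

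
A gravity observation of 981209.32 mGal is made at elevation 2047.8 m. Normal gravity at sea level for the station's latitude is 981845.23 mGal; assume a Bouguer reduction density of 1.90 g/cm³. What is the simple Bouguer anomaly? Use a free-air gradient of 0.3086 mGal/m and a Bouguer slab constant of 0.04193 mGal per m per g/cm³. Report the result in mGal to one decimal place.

Free-air correction = 0.3086 × 2047.8 = 631.95 mGal
Free-air anomaly = 981209.32 − 981845.23 + (631.95) = -3.96 mGal
Bouguer slab correction = 0.04193 × 1.90 × 2047.8 = 163.14 mGal
Simple Bouguer anomaly = -3.96 − (163.14) = -167.10 mGal

-167.1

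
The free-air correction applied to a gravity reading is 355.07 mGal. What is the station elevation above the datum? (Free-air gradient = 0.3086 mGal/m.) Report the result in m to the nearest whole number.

1151

h = 355.07 / 0.3086 = 1150.58 m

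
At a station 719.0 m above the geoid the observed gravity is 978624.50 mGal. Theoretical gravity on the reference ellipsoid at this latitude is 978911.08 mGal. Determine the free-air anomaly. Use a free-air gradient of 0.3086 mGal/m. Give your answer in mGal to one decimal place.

-64.7

Free-air correction = 0.3086 × 719.0 = 221.88 mGal
Free-air anomaly = 978624.50 − 978911.08 + (221.88) = -64.70 mGal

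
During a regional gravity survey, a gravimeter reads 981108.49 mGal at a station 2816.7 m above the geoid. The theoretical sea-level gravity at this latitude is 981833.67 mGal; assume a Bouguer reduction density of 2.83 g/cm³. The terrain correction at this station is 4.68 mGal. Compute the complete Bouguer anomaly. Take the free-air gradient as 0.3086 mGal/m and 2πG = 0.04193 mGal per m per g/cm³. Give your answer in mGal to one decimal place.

Free-air correction = 0.3086 × 2816.7 = 869.23 mGal
Free-air anomaly = 981108.49 − 981833.67 + (869.23) = 144.05 mGal
Bouguer slab correction = 0.04193 × 2.83 × 2816.7 = 334.23 mGal
Simple Bouguer anomaly = 144.05 − (334.23) = -190.18 mGal
Complete Bouguer anomaly = -190.18 + 4.68 = -185.50 mGal

-185.5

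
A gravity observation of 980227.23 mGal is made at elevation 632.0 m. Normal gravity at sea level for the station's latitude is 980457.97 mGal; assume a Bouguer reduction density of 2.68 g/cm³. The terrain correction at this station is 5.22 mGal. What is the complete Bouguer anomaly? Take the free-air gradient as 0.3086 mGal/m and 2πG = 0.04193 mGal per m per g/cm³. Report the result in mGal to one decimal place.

Free-air correction = 0.3086 × 632.0 = 195.04 mGal
Free-air anomaly = 980227.23 − 980457.97 + (195.04) = -35.70 mGal
Bouguer slab correction = 0.04193 × 2.68 × 632.0 = 71.02 mGal
Simple Bouguer anomaly = -35.70 − (71.02) = -106.72 mGal
Complete Bouguer anomaly = -106.72 + 5.22 = -101.50 mGal

-101.5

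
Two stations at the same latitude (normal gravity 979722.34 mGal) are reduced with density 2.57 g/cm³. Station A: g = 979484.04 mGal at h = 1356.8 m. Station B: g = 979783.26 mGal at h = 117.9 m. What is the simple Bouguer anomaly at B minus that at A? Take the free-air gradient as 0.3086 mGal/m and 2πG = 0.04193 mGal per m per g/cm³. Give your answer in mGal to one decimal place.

Δg_SB(A) = 979484.04 − 979722.34 + 0.3086×1356.8 − 0.04193×2.57×1356.8 = 34.20 mGal
Δg_SB(B) = 979783.26 − 979722.34 + 0.3086×117.9 − 0.04193×2.57×117.9 = 84.60 mGal
Difference = 84.60 − (34.20) = 50.40 mGal

50.4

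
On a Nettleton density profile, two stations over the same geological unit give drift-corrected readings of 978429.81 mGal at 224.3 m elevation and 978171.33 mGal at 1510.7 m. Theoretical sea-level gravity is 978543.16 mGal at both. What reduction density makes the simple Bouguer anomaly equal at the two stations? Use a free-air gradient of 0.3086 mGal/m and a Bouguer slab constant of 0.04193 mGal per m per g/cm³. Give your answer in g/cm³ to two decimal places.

2.57

Δg_obs = 978171.33 − 978429.81 = -258.48 mGal over Δh = 1510.7 − 224.3 = 1286.4 m
Equal Bouguer anomalies ⇒ Δg_obs + (0.3086 − 0.04193ρ)·Δh = 0
0.3086 − 0.04193ρ = −Δg_obs/Δh = 0.20093
ρ = (0.3086 − 0.20093) / 0.04193 = 2.57 g/cm³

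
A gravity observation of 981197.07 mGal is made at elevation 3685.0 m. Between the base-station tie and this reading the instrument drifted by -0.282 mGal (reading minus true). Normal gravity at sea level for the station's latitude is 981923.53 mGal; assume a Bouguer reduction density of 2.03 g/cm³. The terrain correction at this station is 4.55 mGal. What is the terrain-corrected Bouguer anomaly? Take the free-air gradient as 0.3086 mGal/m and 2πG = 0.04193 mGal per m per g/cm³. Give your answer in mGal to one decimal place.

Drift-corrected reading = 981197.07 − (-0.282) = 981197.352 mGal
Free-air correction = 0.3086 × 3685.0 = 1137.19 mGal
Free-air anomaly = 981197.352 − 981923.53 + (1137.19) = 411.012 mGal
Bouguer slab correction = 0.04193 × 2.03 × 3685.0 = 313.66 mGal
Simple Bouguer anomaly = 411.012 − (313.66) = 97.352 mGal
Complete Bouguer anomaly = 97.352 + 4.55 = 101.902 mGal

101.9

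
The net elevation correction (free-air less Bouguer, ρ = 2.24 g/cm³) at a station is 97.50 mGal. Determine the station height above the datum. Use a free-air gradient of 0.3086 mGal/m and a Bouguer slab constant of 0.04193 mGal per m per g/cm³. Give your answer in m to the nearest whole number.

454

Combined gradient = 0.3086 − 0.04193 × 2.24 = 0.2146768 mGal/m
h = 97.50 / 0.2146768 = 454.17 m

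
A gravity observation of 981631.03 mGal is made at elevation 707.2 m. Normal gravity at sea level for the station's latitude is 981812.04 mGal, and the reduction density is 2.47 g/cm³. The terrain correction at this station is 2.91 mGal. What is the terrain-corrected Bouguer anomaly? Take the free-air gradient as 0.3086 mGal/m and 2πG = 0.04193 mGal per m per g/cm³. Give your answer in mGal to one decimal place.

-33.1

Free-air correction = 0.3086 × 707.2 = 218.24 mGal
Free-air anomaly = 981631.03 − 981812.04 + (218.24) = 37.23 mGal
Bouguer slab correction = 0.04193 × 2.47 × 707.2 = 73.24 mGal
Simple Bouguer anomaly = 37.23 − (73.24) = -36.01 mGal
Complete Bouguer anomaly = -36.01 + 2.91 = -33.10 mGal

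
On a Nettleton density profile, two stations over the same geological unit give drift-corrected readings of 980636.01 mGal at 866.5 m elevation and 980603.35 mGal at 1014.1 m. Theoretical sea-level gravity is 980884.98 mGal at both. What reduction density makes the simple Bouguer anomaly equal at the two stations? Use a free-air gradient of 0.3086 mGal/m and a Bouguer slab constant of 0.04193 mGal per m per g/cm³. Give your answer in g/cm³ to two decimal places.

2.08

Δg_obs = 980603.35 − 980636.01 = -32.66 mGal over Δh = 1014.1 − 866.5 = 147.6 m
Equal Bouguer anomalies ⇒ Δg_obs + (0.3086 − 0.04193ρ)·Δh = 0
0.3086 − 0.04193ρ = −Δg_obs/Δh = 0.22127
ρ = (0.3086 − 0.22127) / 0.04193 = 2.08 g/cm³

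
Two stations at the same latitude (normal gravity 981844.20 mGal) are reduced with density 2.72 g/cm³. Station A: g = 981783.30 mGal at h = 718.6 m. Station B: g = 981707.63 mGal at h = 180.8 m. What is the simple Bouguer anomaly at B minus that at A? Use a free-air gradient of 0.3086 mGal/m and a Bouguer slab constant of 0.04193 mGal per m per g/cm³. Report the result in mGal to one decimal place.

-180.3

Δg_SB(A) = 981783.30 − 981844.20 + 0.3086×718.6 − 0.04193×2.72×718.6 = 78.90 mGal
Δg_SB(B) = 981707.63 − 981844.20 + 0.3086×180.8 − 0.04193×2.72×180.8 = -101.40 mGal
Difference = -101.40 − (78.90) = -180.30 mGal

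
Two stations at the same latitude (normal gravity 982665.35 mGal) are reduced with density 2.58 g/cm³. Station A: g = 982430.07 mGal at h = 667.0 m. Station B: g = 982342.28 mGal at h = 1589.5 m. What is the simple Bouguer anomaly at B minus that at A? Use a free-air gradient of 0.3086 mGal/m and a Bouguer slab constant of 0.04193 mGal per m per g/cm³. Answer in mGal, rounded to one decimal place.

97.1

Δg_SB(A) = 982430.07 − 982665.35 + 0.3086×667.0 − 0.04193×2.58×667.0 = -101.60 mGal
Δg_SB(B) = 982342.28 − 982665.35 + 0.3086×1589.5 − 0.04193×2.58×1589.5 = -4.50 mGal
Difference = -4.50 − (-101.60) = 97.10 mGal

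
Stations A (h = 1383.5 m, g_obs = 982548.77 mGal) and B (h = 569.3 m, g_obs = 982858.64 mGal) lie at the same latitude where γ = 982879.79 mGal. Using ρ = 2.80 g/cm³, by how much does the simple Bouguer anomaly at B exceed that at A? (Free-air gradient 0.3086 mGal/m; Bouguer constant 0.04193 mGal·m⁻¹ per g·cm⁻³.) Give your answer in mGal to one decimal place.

Δg_SB(A) = 982548.77 − 982879.79 + 0.3086×1383.5 − 0.04193×2.80×1383.5 = -66.50 mGal
Δg_SB(B) = 982858.64 − 982879.79 + 0.3086×569.3 − 0.04193×2.80×569.3 = 87.70 mGal
Difference = 87.70 − (-66.50) = 154.20 mGal

154.2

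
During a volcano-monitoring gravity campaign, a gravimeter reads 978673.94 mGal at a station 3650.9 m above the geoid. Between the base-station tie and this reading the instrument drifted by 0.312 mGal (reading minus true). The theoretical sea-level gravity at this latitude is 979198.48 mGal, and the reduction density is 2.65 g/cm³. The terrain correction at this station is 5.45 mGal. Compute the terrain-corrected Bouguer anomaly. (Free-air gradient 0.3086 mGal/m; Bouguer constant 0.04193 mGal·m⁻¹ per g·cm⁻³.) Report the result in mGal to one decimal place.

Drift-corrected reading = 978673.94 − (0.312) = 978673.628 mGal
Free-air correction = 0.3086 × 3650.9 = 1126.67 mGal
Free-air anomaly = 978673.628 − 979198.48 + (1126.67) = 601.818 mGal
Bouguer slab correction = 0.04193 × 2.65 × 3650.9 = 405.67 mGal
Simple Bouguer anomaly = 601.818 − (405.67) = 196.148 mGal
Complete Bouguer anomaly = 196.148 + 5.45 = 201.598 mGal

201.6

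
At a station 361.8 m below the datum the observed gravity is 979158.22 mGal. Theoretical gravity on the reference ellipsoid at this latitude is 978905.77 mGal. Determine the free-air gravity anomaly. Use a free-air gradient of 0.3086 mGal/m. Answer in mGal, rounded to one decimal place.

140.8

Free-air correction = 0.3086 × -361.8 = -111.65 mGal
Free-air anomaly = 979158.22 − 978905.77 + (-111.65) = 140.80 mGal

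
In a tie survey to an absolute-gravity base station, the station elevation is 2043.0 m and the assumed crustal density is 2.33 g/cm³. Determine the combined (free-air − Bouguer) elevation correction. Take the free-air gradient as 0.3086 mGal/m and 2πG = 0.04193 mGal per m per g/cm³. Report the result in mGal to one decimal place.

Combined gradient = 0.3086 − 0.04193 × 2.33 = 0.2109031 mGal/m
Combined elevation correction = 0.2109031 × 2043.0 = 430.9 mGal

430.9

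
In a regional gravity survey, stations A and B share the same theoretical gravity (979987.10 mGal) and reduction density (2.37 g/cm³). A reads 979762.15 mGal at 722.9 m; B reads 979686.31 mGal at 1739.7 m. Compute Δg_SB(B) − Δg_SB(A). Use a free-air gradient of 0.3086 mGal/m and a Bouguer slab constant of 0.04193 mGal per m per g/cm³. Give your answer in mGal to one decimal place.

Δg_SB(A) = 979762.15 − 979987.10 + 0.3086×722.9 − 0.04193×2.37×722.9 = -73.70 mGal
Δg_SB(B) = 979686.31 − 979987.10 + 0.3086×1739.7 − 0.04193×2.37×1739.7 = 63.20 mGal
Difference = 63.20 − (-73.70) = 136.90 mGal

136.9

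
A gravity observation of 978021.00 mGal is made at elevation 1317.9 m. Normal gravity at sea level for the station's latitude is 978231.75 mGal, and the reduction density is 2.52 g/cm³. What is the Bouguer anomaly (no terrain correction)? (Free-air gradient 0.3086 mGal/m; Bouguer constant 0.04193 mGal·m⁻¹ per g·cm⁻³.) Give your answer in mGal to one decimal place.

Free-air correction = 0.3086 × 1317.9 = 406.70 mGal
Free-air anomaly = 978021.00 − 978231.75 + (406.70) = 195.95 mGal
Bouguer slab correction = 0.04193 × 2.52 × 1317.9 = 139.25 mGal
Simple Bouguer anomaly = 195.95 − (139.25) = 56.70 mGal

56.7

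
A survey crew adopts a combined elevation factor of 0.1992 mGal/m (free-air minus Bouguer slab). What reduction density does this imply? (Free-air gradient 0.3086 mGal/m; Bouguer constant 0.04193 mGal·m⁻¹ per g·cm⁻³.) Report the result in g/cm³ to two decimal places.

2.61

0.1992 = 0.3086 − 0.04193 × ρ
ρ = (0.3086 − 0.1992) / 0.04193 = 2.61 g/cm³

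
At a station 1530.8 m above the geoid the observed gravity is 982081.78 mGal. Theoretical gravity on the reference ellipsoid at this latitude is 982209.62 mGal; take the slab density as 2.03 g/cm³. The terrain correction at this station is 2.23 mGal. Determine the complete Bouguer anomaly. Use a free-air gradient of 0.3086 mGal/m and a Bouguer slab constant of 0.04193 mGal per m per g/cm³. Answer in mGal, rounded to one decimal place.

Free-air correction = 0.3086 × 1530.8 = 472.40 mGal
Free-air anomaly = 982081.78 − 982209.62 + (472.40) = 344.56 mGal
Bouguer slab correction = 0.04193 × 2.03 × 1530.8 = 130.30 mGal
Simple Bouguer anomaly = 344.56 − (130.30) = 214.26 mGal
Complete Bouguer anomaly = 214.26 + 2.23 = 216.49 mGal

216.5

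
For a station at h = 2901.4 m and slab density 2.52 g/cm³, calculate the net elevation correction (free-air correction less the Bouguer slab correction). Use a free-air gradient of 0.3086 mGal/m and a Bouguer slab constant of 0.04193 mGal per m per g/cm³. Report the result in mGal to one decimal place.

588.8

Combined gradient = 0.3086 − 0.04193 × 2.52 = 0.2029364 mGal/m
Combined elevation correction = 0.2029364 × 2901.4 = 588.8 mGal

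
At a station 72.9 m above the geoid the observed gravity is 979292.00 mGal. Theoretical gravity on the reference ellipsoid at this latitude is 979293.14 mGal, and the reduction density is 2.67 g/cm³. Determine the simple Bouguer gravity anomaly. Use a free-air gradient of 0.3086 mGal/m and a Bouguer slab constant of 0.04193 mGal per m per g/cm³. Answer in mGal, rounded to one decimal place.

13.2

Free-air correction = 0.3086 × 72.9 = 22.50 mGal
Free-air anomaly = 979292.00 − 979293.14 + (22.50) = 21.36 mGal
Bouguer slab correction = 0.04193 × 2.67 × 72.9 = 8.16 mGal
Simple Bouguer anomaly = 21.36 − (8.16) = 13.20 mGal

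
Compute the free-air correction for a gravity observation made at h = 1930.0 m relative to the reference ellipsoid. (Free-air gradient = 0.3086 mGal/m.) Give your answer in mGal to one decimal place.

Free-air correction = 0.3086 × 1930.0 = 595.6 mGal

595.6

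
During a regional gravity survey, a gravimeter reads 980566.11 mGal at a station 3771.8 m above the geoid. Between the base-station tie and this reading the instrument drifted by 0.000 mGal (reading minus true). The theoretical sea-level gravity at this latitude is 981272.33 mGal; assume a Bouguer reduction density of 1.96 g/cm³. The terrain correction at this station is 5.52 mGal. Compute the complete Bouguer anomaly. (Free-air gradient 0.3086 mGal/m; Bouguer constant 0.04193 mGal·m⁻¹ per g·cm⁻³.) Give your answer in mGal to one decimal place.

153.3

Drift-corrected reading = 980566.11 − (0.000) = 980566.110 mGal
Free-air correction = 0.3086 × 3771.8 = 1163.98 mGal
Free-air anomaly = 980566.110 − 981272.33 + (1163.98) = 457.760 mGal
Bouguer slab correction = 0.04193 × 1.96 × 3771.8 = 309.98 mGal
Simple Bouguer anomaly = 457.760 − (309.98) = 147.780 mGal
Complete Bouguer anomaly = 147.780 + 5.52 = 153.300 mGal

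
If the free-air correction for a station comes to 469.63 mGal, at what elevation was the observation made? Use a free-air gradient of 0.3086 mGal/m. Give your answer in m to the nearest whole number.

h = 469.63 / 0.3086 = 1521.81 m

1522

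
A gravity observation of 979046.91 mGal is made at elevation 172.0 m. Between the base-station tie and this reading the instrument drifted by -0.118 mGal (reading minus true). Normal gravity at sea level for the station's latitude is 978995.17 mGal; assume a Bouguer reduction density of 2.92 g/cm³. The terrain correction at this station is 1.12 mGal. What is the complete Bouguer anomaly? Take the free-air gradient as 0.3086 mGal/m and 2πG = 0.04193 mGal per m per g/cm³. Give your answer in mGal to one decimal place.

Drift-corrected reading = 979046.91 − (-0.118) = 979047.028 mGal
Free-air correction = 0.3086 × 172.0 = 53.08 mGal
Free-air anomaly = 979047.028 − 978995.17 + (53.08) = 104.938 mGal
Bouguer slab correction = 0.04193 × 2.92 × 172.0 = 21.06 mGal
Simple Bouguer anomaly = 104.938 − (21.06) = 83.878 mGal
Complete Bouguer anomaly = 83.878 + 1.12 = 84.998 mGal

85.0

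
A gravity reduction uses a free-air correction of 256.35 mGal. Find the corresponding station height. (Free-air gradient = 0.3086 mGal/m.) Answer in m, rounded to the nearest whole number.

831

h = 256.35 / 0.3086 = 830.69 m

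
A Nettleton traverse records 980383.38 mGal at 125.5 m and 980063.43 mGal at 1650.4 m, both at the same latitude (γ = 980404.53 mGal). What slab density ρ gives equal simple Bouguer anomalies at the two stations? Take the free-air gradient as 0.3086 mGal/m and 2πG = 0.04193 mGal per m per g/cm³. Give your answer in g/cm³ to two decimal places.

2.36

Δg_obs = 980063.43 − 980383.38 = -319.95 mGal over Δh = 1650.4 − 125.5 = 1524.9 m
Equal Bouguer anomalies ⇒ Δg_obs + (0.3086 − 0.04193ρ)·Δh = 0
0.3086 − 0.04193ρ = −Δg_obs/Δh = 0.20982
ρ = (0.3086 − 0.20982) / 0.04193 = 2.36 g/cm³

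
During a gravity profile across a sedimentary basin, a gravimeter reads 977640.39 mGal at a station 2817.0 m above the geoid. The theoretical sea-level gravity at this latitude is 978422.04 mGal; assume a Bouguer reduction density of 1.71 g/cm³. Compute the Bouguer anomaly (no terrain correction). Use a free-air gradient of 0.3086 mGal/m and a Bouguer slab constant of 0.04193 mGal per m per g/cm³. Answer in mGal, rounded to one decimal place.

Free-air correction = 0.3086 × 2817.0 = 869.33 mGal
Free-air anomaly = 977640.39 − 978422.04 + (869.33) = 87.68 mGal
Bouguer slab correction = 0.04193 × 1.71 × 2817.0 = 201.98 mGal
Simple Bouguer anomaly = 87.68 − (201.98) = -114.30 mGal

-114.3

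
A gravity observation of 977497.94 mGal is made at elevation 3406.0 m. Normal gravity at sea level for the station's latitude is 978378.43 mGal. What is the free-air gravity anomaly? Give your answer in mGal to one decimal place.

Free-air correction = 0.3086 × 3406.0 = 1051.09 mGal
Free-air anomaly = 977497.94 − 978378.43 + (1051.09) = 170.60 mGal

170.6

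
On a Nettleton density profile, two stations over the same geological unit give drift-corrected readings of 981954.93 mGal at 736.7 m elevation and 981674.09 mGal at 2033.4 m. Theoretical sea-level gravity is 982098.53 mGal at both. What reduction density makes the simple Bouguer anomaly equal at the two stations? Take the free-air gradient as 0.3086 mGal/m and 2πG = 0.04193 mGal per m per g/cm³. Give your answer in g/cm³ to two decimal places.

2.19

Δg_obs = 981674.09 − 981954.93 = -280.84 mGal over Δh = 2033.4 − 736.7 = 1296.7 m
Equal Bouguer anomalies ⇒ Δg_obs + (0.3086 − 0.04193ρ)·Δh = 0
0.3086 − 0.04193ρ = −Δg_obs/Δh = 0.21658
ρ = (0.3086 − 0.21658) / 0.04193 = 2.19 g/cm³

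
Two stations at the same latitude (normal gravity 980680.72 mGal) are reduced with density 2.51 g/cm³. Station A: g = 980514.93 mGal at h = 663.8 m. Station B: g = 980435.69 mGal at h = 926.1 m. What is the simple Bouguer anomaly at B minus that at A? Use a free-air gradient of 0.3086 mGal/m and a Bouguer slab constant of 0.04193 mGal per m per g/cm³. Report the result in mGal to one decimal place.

-25.9

Δg_SB(A) = 980514.93 − 980680.72 + 0.3086×663.8 − 0.04193×2.51×663.8 = -30.80 mGal
Δg_SB(B) = 980435.69 − 980680.72 + 0.3086×926.1 − 0.04193×2.51×926.1 = -56.70 mGal
Difference = -56.70 − (-30.80) = -25.90 mGal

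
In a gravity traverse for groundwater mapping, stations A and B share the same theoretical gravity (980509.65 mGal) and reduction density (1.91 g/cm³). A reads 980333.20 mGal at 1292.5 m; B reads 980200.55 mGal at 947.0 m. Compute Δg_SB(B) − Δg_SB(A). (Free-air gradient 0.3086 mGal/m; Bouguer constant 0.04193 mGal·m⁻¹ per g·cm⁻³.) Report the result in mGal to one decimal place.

Δg_SB(A) = 980333.20 − 980509.65 + 0.3086×1292.5 − 0.04193×1.91×1292.5 = 118.90 mGal
Δg_SB(B) = 980200.55 − 980509.65 + 0.3086×947.0 − 0.04193×1.91×947.0 = -92.70 mGal
Difference = -92.70 − (118.90) = -211.60 mGal

-211.6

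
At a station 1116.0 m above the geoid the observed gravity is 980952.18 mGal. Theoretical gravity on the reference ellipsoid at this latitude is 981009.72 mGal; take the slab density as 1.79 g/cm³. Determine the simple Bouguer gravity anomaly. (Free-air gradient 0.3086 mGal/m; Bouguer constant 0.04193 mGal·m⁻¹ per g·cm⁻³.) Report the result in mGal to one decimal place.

203.1

Free-air correction = 0.3086 × 1116.0 = 344.40 mGal
Free-air anomaly = 980952.18 − 981009.72 + (344.40) = 286.86 mGal
Bouguer slab correction = 0.04193 × 1.79 × 1116.0 = 83.76 mGal
Simple Bouguer anomaly = 286.86 − (83.76) = 203.10 mGal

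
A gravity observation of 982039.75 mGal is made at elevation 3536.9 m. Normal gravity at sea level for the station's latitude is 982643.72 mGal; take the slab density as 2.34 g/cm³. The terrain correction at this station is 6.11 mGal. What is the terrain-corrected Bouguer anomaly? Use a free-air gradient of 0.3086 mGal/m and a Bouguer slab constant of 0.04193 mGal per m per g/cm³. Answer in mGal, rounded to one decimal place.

Free-air correction = 0.3086 × 3536.9 = 1091.49 mGal
Free-air anomaly = 982039.75 − 982643.72 + (1091.49) = 487.52 mGal
Bouguer slab correction = 0.04193 × 2.34 × 3536.9 = 347.03 mGal
Simple Bouguer anomaly = 487.52 − (347.03) = 140.49 mGal
Complete Bouguer anomaly = 140.49 + 6.11 = 146.60 mGal

146.6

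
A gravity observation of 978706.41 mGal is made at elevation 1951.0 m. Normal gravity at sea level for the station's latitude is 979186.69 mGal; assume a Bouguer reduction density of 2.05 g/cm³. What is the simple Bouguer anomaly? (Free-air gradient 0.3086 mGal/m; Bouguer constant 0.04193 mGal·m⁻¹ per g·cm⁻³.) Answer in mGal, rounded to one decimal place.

-45.9

Free-air correction = 0.3086 × 1951.0 = 602.08 mGal
Free-air anomaly = 978706.41 − 979186.69 + (602.08) = 121.80 mGal
Bouguer slab correction = 0.04193 × 2.05 × 1951.0 = 167.70 mGal
Simple Bouguer anomaly = 121.80 − (167.70) = -45.90 mGal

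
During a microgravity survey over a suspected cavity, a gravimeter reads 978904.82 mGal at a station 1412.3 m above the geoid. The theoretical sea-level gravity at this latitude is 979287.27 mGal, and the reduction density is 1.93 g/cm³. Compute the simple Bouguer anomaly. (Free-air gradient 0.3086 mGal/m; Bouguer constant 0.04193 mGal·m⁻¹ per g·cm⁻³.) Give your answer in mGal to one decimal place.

Free-air correction = 0.3086 × 1412.3 = 435.84 mGal
Free-air anomaly = 978904.82 − 979287.27 + (435.84) = 53.39 mGal
Bouguer slab correction = 0.04193 × 1.93 × 1412.3 = 114.29 mGal
Simple Bouguer anomaly = 53.39 − (114.29) = -60.90 mGal

-60.9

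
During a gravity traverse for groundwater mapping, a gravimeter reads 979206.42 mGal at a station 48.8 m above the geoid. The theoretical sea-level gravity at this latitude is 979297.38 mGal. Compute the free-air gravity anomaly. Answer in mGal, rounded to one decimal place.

-75.9

Free-air correction = 0.3086 × 48.8 = 15.06 mGal
Free-air anomaly = 979206.42 − 979297.38 + (15.06) = -75.90 mGal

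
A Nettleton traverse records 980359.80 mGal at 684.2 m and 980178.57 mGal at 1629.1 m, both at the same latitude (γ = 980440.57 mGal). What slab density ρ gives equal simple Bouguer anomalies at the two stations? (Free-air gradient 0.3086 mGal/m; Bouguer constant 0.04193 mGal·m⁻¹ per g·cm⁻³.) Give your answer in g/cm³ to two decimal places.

2.79

Δg_obs = 980178.57 − 980359.80 = -181.23 mGal over Δh = 1629.1 − 684.2 = 944.9 m
Equal Bouguer anomalies ⇒ Δg_obs + (0.3086 − 0.04193ρ)·Δh = 0
0.3086 − 0.04193ρ = −Δg_obs/Δh = 0.19180
ρ = (0.3086 − 0.19180) / 0.04193 = 2.79 g/cm³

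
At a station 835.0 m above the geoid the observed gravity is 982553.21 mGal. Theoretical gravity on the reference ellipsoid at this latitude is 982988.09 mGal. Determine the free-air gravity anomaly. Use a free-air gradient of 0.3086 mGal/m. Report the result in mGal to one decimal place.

-177.2

Free-air correction = 0.3086 × 835.0 = 257.68 mGal
Free-air anomaly = 982553.21 − 982988.09 + (257.68) = -177.20 mGal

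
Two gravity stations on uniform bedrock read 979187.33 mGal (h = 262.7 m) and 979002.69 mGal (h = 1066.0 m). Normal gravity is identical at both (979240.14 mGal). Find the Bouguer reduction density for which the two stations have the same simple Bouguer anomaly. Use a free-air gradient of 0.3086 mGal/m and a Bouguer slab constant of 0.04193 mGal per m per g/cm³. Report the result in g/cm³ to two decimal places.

Δg_obs = 979002.69 − 979187.33 = -184.64 mGal over Δh = 1066.0 − 262.7 = 803.3 m
Equal Bouguer anomalies ⇒ Δg_obs + (0.3086 − 0.04193ρ)·Δh = 0
0.3086 − 0.04193ρ = −Δg_obs/Δh = 0.22985
ρ = (0.3086 − 0.22985) / 0.04193 = 1.88 g/cm³

1.88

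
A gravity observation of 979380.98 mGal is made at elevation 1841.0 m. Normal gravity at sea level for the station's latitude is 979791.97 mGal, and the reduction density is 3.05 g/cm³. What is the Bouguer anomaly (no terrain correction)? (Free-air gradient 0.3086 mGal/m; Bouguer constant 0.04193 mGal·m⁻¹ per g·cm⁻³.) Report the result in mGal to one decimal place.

-78.3

Free-air correction = 0.3086 × 1841.0 = 568.13 mGal
Free-air anomaly = 979380.98 − 979791.97 + (568.13) = 157.14 mGal
Bouguer slab correction = 0.04193 × 3.05 × 1841.0 = 235.44 mGal
Simple Bouguer anomaly = 157.14 − (235.44) = -78.30 mGal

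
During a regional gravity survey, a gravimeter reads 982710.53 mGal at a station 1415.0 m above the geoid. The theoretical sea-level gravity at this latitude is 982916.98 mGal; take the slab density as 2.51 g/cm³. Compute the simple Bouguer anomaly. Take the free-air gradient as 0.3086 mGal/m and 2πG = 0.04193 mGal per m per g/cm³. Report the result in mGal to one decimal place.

Free-air correction = 0.3086 × 1415.0 = 436.67 mGal
Free-air anomaly = 982710.53 − 982916.98 + (436.67) = 230.22 mGal
Bouguer slab correction = 0.04193 × 2.51 × 1415.0 = 148.92 mGal
Simple Bouguer anomaly = 230.22 − (148.92) = 81.30 mGal

81.3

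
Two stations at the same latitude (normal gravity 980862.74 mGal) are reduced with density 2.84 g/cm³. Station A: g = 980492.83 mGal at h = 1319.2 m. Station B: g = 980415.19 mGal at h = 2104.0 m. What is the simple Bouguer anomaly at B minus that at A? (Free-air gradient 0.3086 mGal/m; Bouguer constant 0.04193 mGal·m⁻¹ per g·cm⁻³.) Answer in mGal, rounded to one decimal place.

71.1

Δg_SB(A) = 980492.83 − 980862.74 + 0.3086×1319.2 − 0.04193×2.84×1319.2 = -119.90 mGal
Δg_SB(B) = 980415.19 − 980862.74 + 0.3086×2104.0 − 0.04193×2.84×2104.0 = -48.80 mGal
Difference = -48.80 − (-119.90) = 71.10 mGal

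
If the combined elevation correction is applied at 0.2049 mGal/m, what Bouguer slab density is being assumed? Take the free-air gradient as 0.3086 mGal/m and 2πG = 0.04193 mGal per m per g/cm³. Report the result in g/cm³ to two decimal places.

0.2049 = 0.3086 − 0.04193 × ρ
ρ = (0.3086 − 0.2049) / 0.04193 = 2.47 g/cm³

2.47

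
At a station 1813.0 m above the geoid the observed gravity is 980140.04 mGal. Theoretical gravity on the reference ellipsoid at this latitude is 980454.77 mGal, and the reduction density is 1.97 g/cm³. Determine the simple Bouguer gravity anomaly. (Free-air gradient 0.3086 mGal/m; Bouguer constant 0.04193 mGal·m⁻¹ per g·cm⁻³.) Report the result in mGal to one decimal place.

Free-air correction = 0.3086 × 1813.0 = 559.49 mGal
Free-air anomaly = 980140.04 − 980454.77 + (559.49) = 244.76 mGal
Bouguer slab correction = 0.04193 × 1.97 × 1813.0 = 149.76 mGal
Simple Bouguer anomaly = 244.76 − (149.76) = 95.00 mGal

95.0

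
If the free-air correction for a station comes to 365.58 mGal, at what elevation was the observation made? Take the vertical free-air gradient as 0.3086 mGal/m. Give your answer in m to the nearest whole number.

1185

h = 365.58 / 0.3086 = 1184.64 m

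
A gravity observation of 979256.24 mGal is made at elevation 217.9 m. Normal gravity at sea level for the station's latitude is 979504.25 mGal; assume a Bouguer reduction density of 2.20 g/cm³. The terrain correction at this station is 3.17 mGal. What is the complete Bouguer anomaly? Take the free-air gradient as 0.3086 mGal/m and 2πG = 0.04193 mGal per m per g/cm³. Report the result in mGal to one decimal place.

-197.7

Free-air correction = 0.3086 × 217.9 = 67.24 mGal
Free-air anomaly = 979256.24 − 979504.25 + (67.24) = -180.77 mGal
Bouguer slab correction = 0.04193 × 2.20 × 217.9 = 20.10 mGal
Simple Bouguer anomaly = -180.77 − (20.10) = -200.87 mGal
Complete Bouguer anomaly = -200.87 + 3.17 = -197.70 mGal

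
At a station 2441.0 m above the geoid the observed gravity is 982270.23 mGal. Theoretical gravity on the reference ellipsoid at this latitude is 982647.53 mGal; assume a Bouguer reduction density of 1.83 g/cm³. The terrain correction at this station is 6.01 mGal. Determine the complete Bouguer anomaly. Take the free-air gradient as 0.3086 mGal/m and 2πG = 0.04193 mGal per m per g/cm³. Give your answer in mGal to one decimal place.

Free-air correction = 0.3086 × 2441.0 = 753.29 mGal
Free-air anomaly = 982270.23 − 982647.53 + (753.29) = 375.99 mGal
Bouguer slab correction = 0.04193 × 1.83 × 2441.0 = 187.30 mGal
Simple Bouguer anomaly = 375.99 − (187.30) = 188.69 mGal
Complete Bouguer anomaly = 188.69 + 6.01 = 194.70 mGal

194.7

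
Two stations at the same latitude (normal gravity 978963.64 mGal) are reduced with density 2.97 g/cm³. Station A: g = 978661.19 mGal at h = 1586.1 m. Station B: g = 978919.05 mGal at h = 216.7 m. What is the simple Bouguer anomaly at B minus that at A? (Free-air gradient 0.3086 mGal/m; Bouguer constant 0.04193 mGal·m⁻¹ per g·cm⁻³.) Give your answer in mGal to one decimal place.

5.8

Δg_SB(A) = 978661.19 − 978963.64 + 0.3086×1586.1 − 0.04193×2.97×1586.1 = -10.50 mGal
Δg_SB(B) = 978919.05 − 978963.64 + 0.3086×216.7 − 0.04193×2.97×216.7 = -4.70 mGal
Difference = -4.70 − (-10.50) = 5.80 mGal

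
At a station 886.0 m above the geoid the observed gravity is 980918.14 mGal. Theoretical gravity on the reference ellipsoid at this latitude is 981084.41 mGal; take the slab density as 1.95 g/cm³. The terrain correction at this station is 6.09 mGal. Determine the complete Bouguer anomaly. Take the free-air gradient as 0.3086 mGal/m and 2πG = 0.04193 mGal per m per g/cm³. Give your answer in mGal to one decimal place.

40.8

Free-air correction = 0.3086 × 886.0 = 273.42 mGal
Free-air anomaly = 980918.14 − 981084.41 + (273.42) = 107.15 mGal
Bouguer slab correction = 0.04193 × 1.95 × 886.0 = 72.44 mGal
Simple Bouguer anomaly = 107.15 − (72.44) = 34.71 mGal
Complete Bouguer anomaly = 34.71 + 6.09 = 40.80 mGal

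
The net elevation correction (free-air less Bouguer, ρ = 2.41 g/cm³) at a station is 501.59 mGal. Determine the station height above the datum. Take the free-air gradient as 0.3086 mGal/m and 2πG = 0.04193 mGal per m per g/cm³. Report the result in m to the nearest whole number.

2417

Combined gradient = 0.3086 − 0.04193 × 2.41 = 0.2075487 mGal/m
h = 501.59 / 0.2075487 = 2416.73 m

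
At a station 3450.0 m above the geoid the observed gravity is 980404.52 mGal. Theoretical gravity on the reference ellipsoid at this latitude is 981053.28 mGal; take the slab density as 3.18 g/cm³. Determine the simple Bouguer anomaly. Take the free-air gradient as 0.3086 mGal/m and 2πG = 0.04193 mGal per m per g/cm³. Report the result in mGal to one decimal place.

Free-air correction = 0.3086 × 3450.0 = 1064.67 mGal
Free-air anomaly = 980404.52 − 981053.28 + (1064.67) = 415.91 mGal
Bouguer slab correction = 0.04193 × 3.18 × 3450.0 = 460.01 mGal
Simple Bouguer anomaly = 415.91 − (460.01) = -44.10 mGal

-44.1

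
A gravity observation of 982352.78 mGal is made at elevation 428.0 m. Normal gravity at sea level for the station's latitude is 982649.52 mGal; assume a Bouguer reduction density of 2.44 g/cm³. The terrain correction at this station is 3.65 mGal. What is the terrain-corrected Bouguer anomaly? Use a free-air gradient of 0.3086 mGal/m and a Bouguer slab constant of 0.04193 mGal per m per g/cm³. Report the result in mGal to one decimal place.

-204.8

Free-air correction = 0.3086 × 428.0 = 132.08 mGal
Free-air anomaly = 982352.78 − 982649.52 + (132.08) = -164.66 mGal
Bouguer slab correction = 0.04193 × 2.44 × 428.0 = 43.79 mGal
Simple Bouguer anomaly = -164.66 − (43.79) = -208.45 mGal
Complete Bouguer anomaly = -208.45 + 3.65 = -204.80 mGal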